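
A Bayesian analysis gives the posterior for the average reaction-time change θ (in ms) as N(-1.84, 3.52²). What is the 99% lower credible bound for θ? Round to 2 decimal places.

-10.03

Need L with P(θ ≥ L) = 0.99: L = -1.84 − z_{0.01}·3.52.
z = 2.326; L = -1.84 − 2.326 × 3.52 = -10.03.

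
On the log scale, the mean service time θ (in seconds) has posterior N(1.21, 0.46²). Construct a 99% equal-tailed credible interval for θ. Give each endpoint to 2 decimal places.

On the log scale the 99% interval is 1.21 ± 2.576 × 0.46 = [0.0251, 2.3949].
Exponentiate: [e^0.0251, e^2.3949] = [1.03, 10.97].

[1.03, 10.97]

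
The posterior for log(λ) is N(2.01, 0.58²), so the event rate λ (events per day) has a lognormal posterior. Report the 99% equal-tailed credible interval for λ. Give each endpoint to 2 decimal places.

On the log scale the 99% interval is 2.01 ± 2.576 × 0.58 = [0.5160, 3.5040].
Exponentiate: [e^0.5160, e^3.5040] = [1.68, 33.25].

[1.68, 33.25]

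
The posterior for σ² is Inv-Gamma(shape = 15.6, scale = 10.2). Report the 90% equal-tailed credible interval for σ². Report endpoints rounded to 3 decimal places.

Inverse-Gamma(15.6, 10.2) quantiles: F⁻¹(0.05) and F⁻¹(0.95).
Equivalently, 1/σ² ~ Gamma(15.6, rate = 10.2); invert its 0.95 and 0.05 quantiles.
Posterior mean ≈ 0.699, SD ≈ 0.189; a Normal approximation gives roughly [0.387, 1.010].
Exact: lower = 0.451; upper = 1.049.

[0.451, 1.049]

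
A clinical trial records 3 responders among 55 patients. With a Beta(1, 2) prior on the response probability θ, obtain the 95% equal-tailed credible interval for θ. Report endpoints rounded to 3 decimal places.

[0.019, 0.146]

Posterior: Beta(1+3, 2+52) = Beta(4, 54).
Equal-tailed 95% interval: the 0.025 and 0.975 quantiles of Beta(4, 54).
Posterior mean ≈ 0.069, SD ≈ 0.033; a Normal approximation gives roughly [0.004, 0.134].
Exact: F⁻¹(0.025) = 0.019; F⁻¹(0.975) = 0.146.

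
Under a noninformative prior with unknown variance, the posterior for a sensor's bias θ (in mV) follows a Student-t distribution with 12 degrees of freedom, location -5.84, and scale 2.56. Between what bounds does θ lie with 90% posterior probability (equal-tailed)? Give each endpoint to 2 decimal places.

[-10.40, -1.28]

The t_12 distribution is symmetric; the 90% interval is -5.84 ± t·2.56 with t_{0.95,12} = 1.782.
Half-width: 1.782 × 2.56 = 4.56.
-5.84 − 4.56 = -10.40; -5.84 + 4.56 = -1.28.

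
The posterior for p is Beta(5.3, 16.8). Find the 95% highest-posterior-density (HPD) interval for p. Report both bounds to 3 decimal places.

[0.078, 0.415]

The posterior is unimodal and skewed, so the HPD interval has equal density at both endpoints and is the shortest 95% interval.
Solving f(0.078) = f(0.415) with F(0.415) − F(0.078) = 0.95 gives [0.078, 0.415].
For comparison, the equal-tailed interval is [0.091, 0.433]; the HPD is narrower and shifted toward the mode.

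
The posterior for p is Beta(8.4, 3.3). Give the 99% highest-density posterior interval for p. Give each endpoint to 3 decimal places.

[0.379, 0.970]

The posterior is unimodal and skewed, so the HPD interval has equal density at both endpoints and is the shortest 99% interval.
Solving f(0.379) = f(0.970) with F(0.970) − F(0.379) = 0.99 gives [0.379, 0.970].
For comparison, the equal-tailed interval is [0.353, 0.956]; the HPD is narrower and shifted toward the mode.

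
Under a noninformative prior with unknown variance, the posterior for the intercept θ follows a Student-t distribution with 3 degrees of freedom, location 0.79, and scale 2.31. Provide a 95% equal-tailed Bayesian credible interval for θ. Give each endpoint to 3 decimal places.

[-6.561, 8.141]

The t_3 distribution is symmetric; the 95% interval is 0.79 ± t·2.31 with t_{0.975,3} = 3.182.
Half-width: 3.182 × 2.31 = 7.351.
0.79 − 7.351 = -6.561; 0.79 + 7.351 = 8.141.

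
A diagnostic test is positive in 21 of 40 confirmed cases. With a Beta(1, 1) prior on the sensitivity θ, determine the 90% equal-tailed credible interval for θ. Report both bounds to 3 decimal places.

[0.398, 0.649]

Posterior: Beta(1+21, 1+19) = Beta(22, 20).
Equal-tailed 90% interval: the 0.05 and 0.95 quantiles of Beta(22, 20).
Posterior mean ≈ 0.524, SD ≈ 0.076; a Normal approximation gives roughly [0.399, 0.649].
Exact: F⁻¹(0.05) = 0.398; F⁻¹(0.95) = 0.649.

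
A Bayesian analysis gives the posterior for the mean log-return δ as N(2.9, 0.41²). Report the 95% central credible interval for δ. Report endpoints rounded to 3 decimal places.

[2.096, 3.704]

The posterior is symmetric, so the 95% equal-tailed interval is δ = 2.9 ± z·0.41 with z = 1.960.
Half-width: 1.960 × 0.41 = 0.804.
2.9 − 0.804 = 2.096; 2.9 + 0.804 = 3.704.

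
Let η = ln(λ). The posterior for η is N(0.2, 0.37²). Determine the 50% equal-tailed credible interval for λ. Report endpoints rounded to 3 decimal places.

On the log scale the 50% interval is 0.2 ± 0.674 × 0.37 = [-0.0496, 0.4496].
Exponentiate: [e^-0.0496, e^0.4496] = [0.952, 1.568].

[0.952, 1.568]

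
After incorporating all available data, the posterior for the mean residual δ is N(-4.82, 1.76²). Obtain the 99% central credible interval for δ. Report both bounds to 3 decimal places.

[-9.353, -0.287]

The posterior is symmetric, so the 99% equal-tailed interval is δ = -4.82 ± z·1.76 with z = 2.576.
Half-width: 2.576 × 1.76 = 4.533.
-4.82 − 4.533 = -9.353; -4.82 + 4.533 = -0.287.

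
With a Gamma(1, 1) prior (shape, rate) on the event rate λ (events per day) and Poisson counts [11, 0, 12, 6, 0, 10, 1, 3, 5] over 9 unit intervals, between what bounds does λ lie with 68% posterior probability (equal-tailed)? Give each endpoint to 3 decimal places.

Posterior: Gamma(1+48, 1+9) = Gamma(49, 10) (shape, rate).
Equal-tailed 68% interval: Gamma(49, 10) quantiles at 0.16 and 0.84.
Posterior mean ≈ 4.900, SD ≈ 0.700; a Normal approximation gives roughly [4.204, 5.596].
Exact: lower = 4.206; upper = 5.593.

[4.206, 5.593]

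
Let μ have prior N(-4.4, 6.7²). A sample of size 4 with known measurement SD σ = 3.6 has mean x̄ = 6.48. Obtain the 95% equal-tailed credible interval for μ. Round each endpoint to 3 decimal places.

Posterior precision = 1/6.7² + 4/3.6² = 0.0223 + 0.3086 = 0.3309, so posterior SD = 1.7384.
Posterior mean = (-4.4/6.7² + 4·6.48/3.6²) / 0.3309 = 5.7476.
Interval: 5.7476 ± 1.960 × 1.7384 → [2.340, 9.155].

[2.340, 9.155]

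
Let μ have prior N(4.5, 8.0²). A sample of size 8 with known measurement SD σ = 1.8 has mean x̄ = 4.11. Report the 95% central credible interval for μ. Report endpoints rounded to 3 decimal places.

[2.869, 5.356]

Posterior precision = 1/8.0² + 8/1.8² = 0.0156 + 2.4691 = 2.4848, so posterior SD = 0.6344.
Posterior mean = (4.5/8.0² + 8·4.11/1.8²) / 2.4848 = 4.1125.
Interval: 4.1125 ± 1.960 × 0.6344 → [2.869, 5.356].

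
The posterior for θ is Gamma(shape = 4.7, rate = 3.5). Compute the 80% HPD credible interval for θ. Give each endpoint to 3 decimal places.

[0.490, 1.949]

The posterior is unimodal and skewed, so the HPD interval has equal density at both endpoints and is the shortest 80% interval.
Solving f(0.490) = f(1.949) with F(1.949) − F(0.490) = 0.80 gives [0.490, 1.949].
For comparison, the equal-tailed interval is [0.635, 2.172]; the HPD is narrower and shifted toward the mode.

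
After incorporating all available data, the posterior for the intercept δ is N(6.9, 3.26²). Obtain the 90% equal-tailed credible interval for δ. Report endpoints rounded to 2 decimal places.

[1.54, 12.26]

The posterior is symmetric, so the 90% equal-tailed interval is δ = 6.9 ± z·3.26 with z = 1.645.
Half-width: 1.645 × 3.26 = 5.36.
6.9 − 5.36 = 1.54; 6.9 + 5.36 = 12.26.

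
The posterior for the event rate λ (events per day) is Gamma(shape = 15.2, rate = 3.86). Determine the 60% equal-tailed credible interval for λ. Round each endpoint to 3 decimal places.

[3.073, 4.753]

Posterior: Gamma(shape 15.2, rate 3.86).
Equal-tailed 60% interval: Gamma(15.2, 3.86) quantiles at 0.2 and 0.8.
Posterior mean ≈ 3.938, SD ≈ 1.010; a Normal approximation gives roughly [3.088, 4.788].
Exact: lower = 3.073; upper = 4.753.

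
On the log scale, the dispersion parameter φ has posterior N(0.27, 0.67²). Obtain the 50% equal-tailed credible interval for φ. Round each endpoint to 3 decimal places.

[0.834, 2.058]

On the log scale the 50% interval is 0.27 ± 0.674 × 0.67 = [-0.1819, 0.7219].
Exponentiate: [e^-0.1819, e^0.7219] = [0.834, 2.058].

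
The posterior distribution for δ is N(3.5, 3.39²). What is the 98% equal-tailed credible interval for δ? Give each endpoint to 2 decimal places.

The posterior is symmetric, so the 98% equal-tailed interval is δ = 3.5 ± z·3.39 with z = 2.326.
Half-width: 2.326 × 3.39 = 7.89.
3.5 − 7.89 = -4.39; 3.5 + 7.89 = 11.39.

[-4.39, 11.39]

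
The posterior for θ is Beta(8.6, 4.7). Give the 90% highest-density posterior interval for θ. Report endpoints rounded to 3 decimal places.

[0.443, 0.856]

The posterior is unimodal and skewed, so the HPD interval has equal density at both endpoints and is the shortest 90% interval.
Solving f(0.443) = f(0.856) with F(0.856) − F(0.443) = 0.90 gives [0.443, 0.856].
For comparison, the equal-tailed interval is [0.426, 0.841]; the HPD is narrower and shifted toward the mode.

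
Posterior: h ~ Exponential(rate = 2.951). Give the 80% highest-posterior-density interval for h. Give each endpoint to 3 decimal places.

The exponential density is strictly decreasing on [0, ∞), so the HPD interval is anchored at 0: [0, q] with P(h ≤ q) = 0.80.
q = −ln(1 − 0.80) / 2.951 = 1.6094 / 2.951 = 0.545.

[0.000, 0.545]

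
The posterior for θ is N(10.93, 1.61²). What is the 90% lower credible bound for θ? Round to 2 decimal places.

8.87

Need L with P(θ ≥ L) = 0.90: L = 10.93 − z_{0.1}·1.61.
z = 1.282; L = 10.93 − 1.282 × 1.61 = 8.87.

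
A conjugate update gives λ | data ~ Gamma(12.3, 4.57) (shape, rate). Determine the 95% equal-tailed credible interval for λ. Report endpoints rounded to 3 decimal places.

Posterior: Gamma(shape 12.3, rate 4.57).
Equal-tailed 95% interval: Gamma(12.3, 4.57) quantiles at 0.025 and 0.975.
Posterior mean ≈ 2.691, SD ≈ 0.767; a Normal approximation gives roughly [1.187, 4.196].
Exact: lower = 1.404; upper = 4.391.

[1.404, 4.391]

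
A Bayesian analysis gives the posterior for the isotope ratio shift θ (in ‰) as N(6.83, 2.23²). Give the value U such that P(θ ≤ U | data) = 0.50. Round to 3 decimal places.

Need U with P(θ ≤ U) = 0.50: U = 6.83 + z_{0.5}·2.23.
z = 0.000; U = 6.83 + 0.000 × 2.23 = 6.830.

6.830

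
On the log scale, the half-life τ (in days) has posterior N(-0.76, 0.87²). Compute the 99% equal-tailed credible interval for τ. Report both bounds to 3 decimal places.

[0.050, 4.397]

On the log scale the 99% interval is -0.76 ± 2.576 × 0.87 = [-3.0010, 1.4810].
Exponentiate: [e^-3.0010, e^1.4810] = [0.050, 4.397].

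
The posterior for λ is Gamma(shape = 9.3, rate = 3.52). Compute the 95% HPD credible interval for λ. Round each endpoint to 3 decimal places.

[1.086, 4.368]

The posterior is unimodal and skewed, so the HPD interval has equal density at both endpoints and is the shortest 95% interval.
Solving f(1.086) = f(4.368) with F(4.368) − F(1.086) = 0.95 gives [1.086, 4.368].
For comparison, the equal-tailed interval is [1.227, 4.591]; the HPD is narrower and shifted toward the mode.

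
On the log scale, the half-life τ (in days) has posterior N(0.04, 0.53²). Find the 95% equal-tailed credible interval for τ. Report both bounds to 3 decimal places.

[0.368, 2.941]

On the log scale the 95% interval is 0.04 ± 1.960 × 0.53 = [-0.9988, 1.0788].
Exponentiate: [e^-0.9988, e^1.0788] = [0.368, 2.941].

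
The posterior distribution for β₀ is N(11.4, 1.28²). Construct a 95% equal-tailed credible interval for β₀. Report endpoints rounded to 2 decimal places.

The posterior is symmetric, so the 95% equal-tailed interval is β₀ = 11.4 ± z·1.28 with z = 1.960.
Half-width: 1.960 × 1.28 = 2.51.
11.4 − 2.51 = 8.89; 11.4 + 2.51 = 13.91.

[8.89, 13.91]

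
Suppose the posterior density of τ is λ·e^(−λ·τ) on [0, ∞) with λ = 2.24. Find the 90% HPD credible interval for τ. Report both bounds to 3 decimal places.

The exponential density is strictly decreasing on [0, ∞), so the HPD interval is anchored at 0: [0, q] with P(τ ≤ q) = 0.90.
q = −ln(1 − 0.90) / 2.24 = 2.3026 / 2.24 = 1.028.

[0.000, 1.028]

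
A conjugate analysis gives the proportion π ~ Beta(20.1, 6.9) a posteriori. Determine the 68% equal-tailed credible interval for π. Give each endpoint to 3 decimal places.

Posterior: Beta(20.1, 6.9).
Equal-tailed 68% interval: the 0.16 and 0.84 quantiles of Beta(20.1, 6.9).
Posterior mean ≈ 0.744, SD ≈ 0.082; a Normal approximation gives roughly [0.662, 0.826].
Exact: F⁻¹(0.16) = 0.662; F⁻¹(0.84) = 0.827.

[0.662, 0.827]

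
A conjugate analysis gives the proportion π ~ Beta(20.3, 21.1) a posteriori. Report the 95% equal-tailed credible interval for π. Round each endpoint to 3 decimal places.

Posterior: Beta(20.3, 21.1).
Equal-tailed 95% interval: the 0.025 and 0.975 quantiles of Beta(20.3, 21.1).
Posterior mean ≈ 0.490, SD ≈ 0.077; a Normal approximation gives roughly [0.340, 0.641].
Exact: F⁻¹(0.025) = 0.341; F⁻¹(0.975) = 0.640.

[0.341, 0.640]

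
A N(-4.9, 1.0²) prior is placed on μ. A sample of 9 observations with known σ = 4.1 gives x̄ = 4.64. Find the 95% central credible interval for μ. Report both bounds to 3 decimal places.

[-3.155, 0.008]

Posterior precision = 1/1.0² + 9/4.1² = 1.0000 + 0.5354 = 1.5354, so posterior SD = 0.8070.
Posterior mean = (-4.9/1.0² + 9·4.64/4.1²) / 1.5354 = -1.5734.
Interval: -1.5734 ± 1.960 × 0.8070 → [-3.155, 0.008].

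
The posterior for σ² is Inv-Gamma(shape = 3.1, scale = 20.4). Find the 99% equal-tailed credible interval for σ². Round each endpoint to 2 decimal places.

[2.16, 55.53]

Inverse-Gamma(3.1, 20.4) quantiles: F⁻¹(0.005) and F⁻¹(0.995).
Equivalently, 1/σ² ~ Gamma(3.1, rate = 20.4); invert its 0.995 and 0.005 quantiles.
Posterior mean ≈ 9.71, SD ≈ 9.26; a Normal approximation gives roughly [-14.14, 33.57].
Exact: lower = 2.16; upper = 55.53.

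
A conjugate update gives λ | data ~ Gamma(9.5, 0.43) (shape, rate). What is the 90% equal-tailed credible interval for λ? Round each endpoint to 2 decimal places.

Posterior: Gamma(shape 9.5, rate 0.43).
Equal-tailed 90% interval: Gamma(9.5, 0.43) quantiles at 0.05 and 0.95.
Posterior mean ≈ 22.09, SD ≈ 7.17; a Normal approximation gives roughly [10.30, 33.88].
Exact: lower = 11.76; upper = 35.05.

[11.76, 35.05]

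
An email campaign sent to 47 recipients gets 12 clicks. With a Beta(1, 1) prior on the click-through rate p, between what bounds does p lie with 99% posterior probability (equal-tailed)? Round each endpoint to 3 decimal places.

Posterior: Beta(1+12, 1+35) = Beta(13, 36).
Equal-tailed 99% interval: the 0.005 and 0.995 quantiles of Beta(13, 36).
Posterior mean ≈ 0.265, SD ≈ 0.062; a Normal approximation gives roughly [0.104, 0.426].
Exact: F⁻¹(0.005) = 0.125; F⁻¹(0.995) = 0.441.

[0.125, 0.441]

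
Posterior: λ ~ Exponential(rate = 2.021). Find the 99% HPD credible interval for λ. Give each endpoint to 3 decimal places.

The exponential density is strictly decreasing on [0, ∞), so the HPD interval is anchored at 0: [0, q] with P(λ ≤ q) = 0.99.
q = −ln(1 − 0.99) / 2.021 = 4.6052 / 2.021 = 2.279.

[0.000, 2.279]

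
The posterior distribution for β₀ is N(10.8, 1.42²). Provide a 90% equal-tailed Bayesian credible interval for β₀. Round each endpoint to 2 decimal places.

The posterior is symmetric, so the 90% equal-tailed interval is β₀ = 10.8 ± z·1.42 with z = 1.645.
Half-width: 1.645 × 1.42 = 2.34.
10.8 − 2.34 = 8.46; 10.8 + 2.34 = 13.14.

[8.46, 13.14]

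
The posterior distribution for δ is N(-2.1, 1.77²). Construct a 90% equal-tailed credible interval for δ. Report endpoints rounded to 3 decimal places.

[-5.011, 0.811]

The posterior is symmetric, so the 90% equal-tailed interval is δ = -2.1 ± z·1.77 with z = 1.645.
Half-width: 1.645 × 1.77 = 2.911.
-2.1 − 2.911 = -5.011; -2.1 + 2.911 = 0.811.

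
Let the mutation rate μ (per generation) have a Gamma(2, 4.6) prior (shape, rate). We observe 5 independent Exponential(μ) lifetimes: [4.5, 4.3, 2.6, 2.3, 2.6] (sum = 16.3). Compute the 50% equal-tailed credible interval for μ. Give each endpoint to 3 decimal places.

[0.243, 0.409]

Posterior: Gamma(2+5, 4.6+16.3) = Gamma(7, 20.9) (shape, rate).
Equal-tailed 50% interval: Gamma(7, 20.9) quantiles at 0.25 and 0.75.
Posterior mean ≈ 0.335, SD ≈ 0.127; a Normal approximation gives roughly [0.250, 0.420].
Exact: lower = 0.243; upper = 0.409.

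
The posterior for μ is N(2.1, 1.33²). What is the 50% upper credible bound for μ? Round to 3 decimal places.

2.100

Need U with P(μ ≤ U) = 0.50: U = 2.1 + z_{0.5}·1.33.
z = 0.000; U = 2.1 + 0.000 × 1.33 = 2.100.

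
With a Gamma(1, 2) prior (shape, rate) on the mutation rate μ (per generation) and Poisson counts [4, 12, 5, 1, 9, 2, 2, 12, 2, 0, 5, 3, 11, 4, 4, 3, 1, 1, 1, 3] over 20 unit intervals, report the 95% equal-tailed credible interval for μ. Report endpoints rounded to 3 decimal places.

Posterior: Gamma(1+85, 2+20) = Gamma(86, 22) (shape, rate).
Equal-tailed 95% interval: Gamma(86, 22) quantiles at 0.025 and 0.975.
Posterior mean ≈ 3.909, SD ≈ 0.422; a Normal approximation gives roughly [3.083, 4.735].
Exact: lower = 3.127; upper = 4.777.

[3.127, 4.777]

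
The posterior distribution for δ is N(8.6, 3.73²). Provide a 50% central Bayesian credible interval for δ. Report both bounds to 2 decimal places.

The posterior is symmetric, so the 50% equal-tailed interval is δ = 8.6 ± z·3.73 with z = 0.674.
Half-width: 0.674 × 3.73 = 2.52.
8.6 − 2.52 = 6.08; 8.6 + 2.52 = 11.12.

[6.08, 11.12]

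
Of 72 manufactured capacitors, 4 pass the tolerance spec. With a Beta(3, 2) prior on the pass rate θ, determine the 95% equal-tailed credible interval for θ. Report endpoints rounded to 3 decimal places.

Posterior: Beta(3+4, 2+68) = Beta(7, 70).
Equal-tailed 95% interval: the 0.025 and 0.975 quantiles of Beta(7, 70).
Posterior mean ≈ 0.091, SD ≈ 0.033; a Normal approximation gives roughly [0.027, 0.155].
Exact: F⁻¹(0.025) = 0.038; F⁻¹(0.975) = 0.164.

[0.038, 0.164]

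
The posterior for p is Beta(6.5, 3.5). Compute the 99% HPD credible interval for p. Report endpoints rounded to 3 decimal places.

The posterior is unimodal and skewed, so the HPD interval has equal density at both endpoints and is the shortest 99% interval.
Solving f(0.281) = f(0.951) with F(0.951) − F(0.281) = 0.99 gives [0.281, 0.951].
For comparison, the equal-tailed interval is [0.261, 0.938]; the HPD is narrower and shifted toward the mode.

[0.281, 0.951]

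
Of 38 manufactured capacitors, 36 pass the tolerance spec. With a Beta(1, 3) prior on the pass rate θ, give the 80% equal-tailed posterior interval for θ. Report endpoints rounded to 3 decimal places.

Posterior: Beta(1+36, 3+2) = Beta(37, 5).
Equal-tailed 80% interval: the 0.1 and 0.9 quantiles of Beta(37, 5).
Posterior mean ≈ 0.881, SD ≈ 0.049; a Normal approximation gives roughly [0.818, 0.944].
Exact: F⁻¹(0.1) = 0.814; F⁻¹(0.9) = 0.939.

[0.814, 0.939]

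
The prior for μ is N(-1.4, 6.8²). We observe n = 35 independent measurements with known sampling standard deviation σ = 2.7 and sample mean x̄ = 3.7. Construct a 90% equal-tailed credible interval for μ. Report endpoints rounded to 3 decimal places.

Posterior precision = 1/6.8² + 35/2.7² = 0.0216 + 4.8011 = 4.8227, so posterior SD = 0.4554.
Posterior mean = (-1.4/6.8² + 35·3.7/2.7²) / 4.8227 = 3.6771.
Interval: 3.6771 ± 1.645 × 0.4554 → [2.928, 4.426].

[2.928, 4.426]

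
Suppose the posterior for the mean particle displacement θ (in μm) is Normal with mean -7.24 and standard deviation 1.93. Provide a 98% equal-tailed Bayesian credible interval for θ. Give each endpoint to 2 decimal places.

The posterior is symmetric, so the 98% equal-tailed interval is θ = -7.24 ± z·1.93 with z = 2.326.
Half-width: 2.326 × 1.93 = 4.49.
-7.24 − 4.49 = -11.73; -7.24 + 4.49 = -2.75.

[-11.73, -2.75]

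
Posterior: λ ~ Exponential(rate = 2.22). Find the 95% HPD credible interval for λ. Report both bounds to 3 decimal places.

[0.000, 1.349]

The exponential density is strictly decreasing on [0, ∞), so the HPD interval is anchored at 0: [0, q] with P(λ ≤ q) = 0.95.
q = −ln(1 − 0.95) / 2.22 = 2.9957 / 2.22 = 1.349.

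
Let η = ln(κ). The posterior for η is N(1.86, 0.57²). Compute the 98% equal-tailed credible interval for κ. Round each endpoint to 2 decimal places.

On the log scale the 98% interval is 1.86 ± 2.326 × 0.57 = [0.5340, 3.1860].
Exponentiate: [e^0.5340, e^3.1860] = [1.71, 24.19].

[1.71, 24.19]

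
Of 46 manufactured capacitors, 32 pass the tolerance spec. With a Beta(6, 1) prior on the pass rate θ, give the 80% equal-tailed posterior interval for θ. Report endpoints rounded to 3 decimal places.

[0.636, 0.794]

Posterior: Beta(6+32, 1+14) = Beta(38, 15).
Equal-tailed 80% interval: the 0.1 and 0.9 quantiles of Beta(38, 15).
Posterior mean ≈ 0.717, SD ≈ 0.061; a Normal approximation gives roughly [0.638, 0.796].
Exact: F⁻¹(0.1) = 0.636; F⁻¹(0.9) = 0.794.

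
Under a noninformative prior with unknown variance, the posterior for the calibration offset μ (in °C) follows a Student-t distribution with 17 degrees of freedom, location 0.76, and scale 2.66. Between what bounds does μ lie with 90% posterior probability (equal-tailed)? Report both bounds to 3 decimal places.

The t_17 distribution is symmetric; the 90% interval is 0.76 ± t·2.66 with t_{0.95,17} = 1.740.
Half-width: 1.740 × 2.66 = 4.627.
0.76 − 4.627 = -3.867; 0.76 + 4.627 = 5.387.

[-3.867, 5.387]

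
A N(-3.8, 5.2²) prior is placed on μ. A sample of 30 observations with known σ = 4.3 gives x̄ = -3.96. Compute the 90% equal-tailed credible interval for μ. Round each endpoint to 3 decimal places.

[-5.233, -2.680]

Posterior precision = 1/5.2² + 30/4.3² = 0.0370 + 1.6225 = 1.6595, so posterior SD = 0.7763.
Posterior mean = (-3.8/5.2² + 30·-3.96/4.3²) / 1.6595 = -3.9564.
Interval: -3.9564 ± 1.645 × 0.7763 → [-5.233, -2.680].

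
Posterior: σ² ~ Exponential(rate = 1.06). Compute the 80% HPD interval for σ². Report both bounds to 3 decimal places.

[0.000, 1.518]

The exponential density is strictly decreasing on [0, ∞), so the HPD interval is anchored at 0: [0, q] with P(σ² ≤ q) = 0.80.
q = −ln(1 − 0.80) / 1.06 = 1.6094 / 1.06 = 1.518.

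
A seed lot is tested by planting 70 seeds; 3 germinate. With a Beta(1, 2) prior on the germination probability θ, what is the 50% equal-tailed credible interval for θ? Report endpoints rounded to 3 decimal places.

[0.035, 0.070]

Posterior: Beta(1+3, 2+67) = Beta(4, 69).
Equal-tailed 50% interval: the 0.25 and 0.75 quantiles of Beta(4, 69).
Posterior mean ≈ 0.055, SD ≈ 0.026; a Normal approximation gives roughly [0.037, 0.073].
Exact: F⁻¹(0.25) = 0.035; F⁻¹(0.75) = 0.070.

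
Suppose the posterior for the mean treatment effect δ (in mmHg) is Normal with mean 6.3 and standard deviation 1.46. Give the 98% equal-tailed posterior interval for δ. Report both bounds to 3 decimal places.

[2.904, 9.696]

The posterior is symmetric, so the 98% equal-tailed interval is δ = 6.3 ± z·1.46 with z = 2.326.
Half-width: 2.326 × 1.46 = 3.396.
6.3 − 3.396 = 2.904; 6.3 + 3.396 = 9.696.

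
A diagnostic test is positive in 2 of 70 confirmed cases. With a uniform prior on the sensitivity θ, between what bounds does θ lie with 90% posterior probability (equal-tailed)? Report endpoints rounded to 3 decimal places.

Posterior: Beta(1+2, 1+68) = Beta(3, 69).
Equal-tailed 90% interval: the 0.05 and 0.95 quantiles of Beta(3, 69).
Posterior mean ≈ 0.042, SD ≈ 0.023; a Normal approximation gives roughly [0.003, 0.080].
Exact: F⁻¹(0.05) = 0.012; F⁻¹(0.95) = 0.086.

[0.012, 0.086]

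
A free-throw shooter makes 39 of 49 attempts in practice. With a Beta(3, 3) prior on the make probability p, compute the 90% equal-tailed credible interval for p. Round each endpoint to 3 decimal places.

[0.665, 0.851]

Posterior: Beta(3+39, 3+10) = Beta(42, 13).
Equal-tailed 90% interval: the 0.05 and 0.95 quantiles of Beta(42, 13).
Posterior mean ≈ 0.764, SD ≈ 0.057; a Normal approximation gives roughly [0.670, 0.857].
Exact: F⁻¹(0.05) = 0.665; F⁻¹(0.95) = 0.851.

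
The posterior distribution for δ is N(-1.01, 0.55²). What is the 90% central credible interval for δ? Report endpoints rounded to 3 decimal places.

[-1.915, -0.105]

The posterior is symmetric, so the 90% equal-tailed interval is δ = -1.01 ± z·0.55 with z = 1.645.
Half-width: 1.645 × 0.55 = 0.905.
-1.01 − 0.905 = -1.915; -1.01 + 0.905 = -0.105.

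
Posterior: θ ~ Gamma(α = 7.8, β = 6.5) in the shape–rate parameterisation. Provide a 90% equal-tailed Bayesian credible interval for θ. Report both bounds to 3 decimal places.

[0.591, 1.983]

Posterior: Gamma(shape 7.8, rate 6.5).
Equal-tailed 90% interval: Gamma(7.8, 6.5) quantiles at 0.05 and 0.95.
Posterior mean ≈ 1.200, SD ≈ 0.430; a Normal approximation gives roughly [0.493, 1.907].
Exact: lower = 0.591; upper = 1.983.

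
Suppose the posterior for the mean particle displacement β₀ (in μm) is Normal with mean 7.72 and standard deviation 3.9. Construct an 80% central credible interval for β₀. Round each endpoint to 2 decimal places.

[2.72, 12.72]

The posterior is symmetric, so the 80% equal-tailed interval is β₀ = 7.72 ± z·3.9 with z = 1.282.
Half-width: 1.282 × 3.9 = 5.00.
7.72 − 5.00 = 2.72; 7.72 + 5.00 = 12.72.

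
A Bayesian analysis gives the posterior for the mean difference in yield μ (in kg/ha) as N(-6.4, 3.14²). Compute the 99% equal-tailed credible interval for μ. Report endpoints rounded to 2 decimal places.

The posterior is symmetric, so the 99% equal-tailed interval is μ = -6.4 ± z·3.14 with z = 2.576.
Half-width: 2.576 × 3.14 = 8.09.
-6.4 − 8.09 = -14.49; -6.4 + 8.09 = 1.69.

[-14.49, 1.69]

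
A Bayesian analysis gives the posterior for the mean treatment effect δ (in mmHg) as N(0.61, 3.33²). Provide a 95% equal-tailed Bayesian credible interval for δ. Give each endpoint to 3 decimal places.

[-5.917, 7.137]

The posterior is symmetric, so the 95% equal-tailed interval is δ = 0.61 ± z·3.33 with z = 1.960.
Half-width: 1.960 × 3.33 = 6.527.
0.61 − 6.527 = -5.917; 0.61 + 6.527 = 7.137.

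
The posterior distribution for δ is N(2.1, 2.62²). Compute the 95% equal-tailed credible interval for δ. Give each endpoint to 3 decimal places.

[-3.035, 7.235]

The posterior is symmetric, so the 95% equal-tailed interval is δ = 2.1 ± z·2.62 with z = 1.960.
Half-width: 1.960 × 2.62 = 5.135.
2.1 − 5.135 = -3.035; 2.1 + 5.135 = 7.235.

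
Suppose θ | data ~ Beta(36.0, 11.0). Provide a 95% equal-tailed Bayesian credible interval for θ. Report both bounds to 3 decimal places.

[0.636, 0.874]

Posterior: Beta(36.0, 11.0).
Equal-tailed 95% interval: the 0.025 and 0.975 quantiles of Beta(36.0, 11.0).
Posterior mean ≈ 0.766, SD ≈ 0.061; a Normal approximation gives roughly [0.646, 0.886].
Exact: F⁻¹(0.025) = 0.636; F⁻¹(0.975) = 0.874.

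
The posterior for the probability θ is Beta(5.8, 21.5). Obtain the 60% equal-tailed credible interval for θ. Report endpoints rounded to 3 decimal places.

[0.145, 0.276]

Posterior: Beta(5.8, 21.5).
Equal-tailed 60% interval: the 0.2 and 0.8 quantiles of Beta(5.8, 21.5).
Posterior mean ≈ 0.212, SD ≈ 0.077; a Normal approximation gives roughly [0.148, 0.277].
Exact: F⁻¹(0.2) = 0.145; F⁻¹(0.8) = 0.276.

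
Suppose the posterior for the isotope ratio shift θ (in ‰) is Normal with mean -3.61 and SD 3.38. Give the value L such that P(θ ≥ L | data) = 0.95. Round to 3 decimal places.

Need L with P(θ ≥ L) = 0.95: L = -3.61 − z_{0.05}·3.38.
z = 1.645; L = -3.61 − 1.645 × 3.38 = -9.170.

-9.170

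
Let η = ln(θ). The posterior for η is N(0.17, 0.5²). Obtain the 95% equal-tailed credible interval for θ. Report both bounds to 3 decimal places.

[0.445, 3.158]

On the log scale the 95% interval is 0.17 ± 1.960 × 0.5 = [-0.8100, 1.1500].
Exponentiate: [e^-0.8100, e^1.1500] = [0.445, 3.158].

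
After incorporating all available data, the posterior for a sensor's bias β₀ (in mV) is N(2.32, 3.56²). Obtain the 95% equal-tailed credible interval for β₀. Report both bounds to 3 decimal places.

[-4.657, 9.297]

The posterior is symmetric, so the 95% equal-tailed interval is β₀ = 2.32 ± z·3.56 with z = 1.960.
Half-width: 1.960 × 3.56 = 6.977.
2.32 − 6.977 = -4.657; 2.32 + 6.977 = 9.297.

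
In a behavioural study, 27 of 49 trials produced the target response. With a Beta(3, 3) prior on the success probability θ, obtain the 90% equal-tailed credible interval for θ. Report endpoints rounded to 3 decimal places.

Posterior: Beta(3+27, 3+22) = Beta(30, 25).
Equal-tailed 90% interval: the 0.05 and 0.95 quantiles of Beta(30, 25).
Posterior mean ≈ 0.545, SD ≈ 0.067; a Normal approximation gives roughly [0.436, 0.655].
Exact: F⁻¹(0.05) = 0.435; F⁻¹(0.95) = 0.654.

[0.435, 0.654]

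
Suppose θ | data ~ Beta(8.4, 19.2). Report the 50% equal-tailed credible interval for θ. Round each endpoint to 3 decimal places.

Posterior: Beta(8.4, 19.2).
Equal-tailed 50% interval: the 0.25 and 0.75 quantiles of Beta(8.4, 19.2).
Posterior mean ≈ 0.304, SD ≈ 0.086; a Normal approximation gives roughly [0.246, 0.362].
Exact: F⁻¹(0.25) = 0.243; F⁻¹(0.75) = 0.361.

[0.243, 0.361]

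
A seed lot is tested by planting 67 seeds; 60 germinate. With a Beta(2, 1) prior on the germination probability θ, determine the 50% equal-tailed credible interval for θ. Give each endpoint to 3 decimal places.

Posterior: Beta(2+60, 1+7) = Beta(62, 8).
Equal-tailed 50% interval: the 0.25 and 0.75 quantiles of Beta(62, 8).
Posterior mean ≈ 0.886, SD ≈ 0.038; a Normal approximation gives roughly [0.860, 0.911].
Exact: F⁻¹(0.25) = 0.862; F⁻¹(0.75) = 0.913.

[0.862, 0.913]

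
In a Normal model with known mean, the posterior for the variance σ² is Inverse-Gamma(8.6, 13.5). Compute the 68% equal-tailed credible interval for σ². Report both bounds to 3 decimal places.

[1.178, 2.353]

Inverse-Gamma(8.6, 13.5) quantiles: F⁻¹(0.16) and F⁻¹(0.84).
Equivalently, 1/σ² ~ Gamma(8.6, rate = 13.5); invert its 0.84 and 0.16 quantiles.
Posterior mean ≈ 1.776, SD ≈ 0.691; a Normal approximation gives roughly [1.089, 2.464].
Exact: lower = 1.178; upper = 2.353.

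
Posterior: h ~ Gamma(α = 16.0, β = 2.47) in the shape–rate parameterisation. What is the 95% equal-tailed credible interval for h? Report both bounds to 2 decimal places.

[3.70, 10.02]

Posterior: Gamma(shape 16.0, rate 2.47).
Equal-tailed 95% interval: Gamma(16.0, 2.47) quantiles at 0.025 and 0.975.
Posterior mean ≈ 6.48, SD ≈ 1.62; a Normal approximation gives roughly [3.30, 9.65].
Exact: lower = 3.70; upper = 10.02.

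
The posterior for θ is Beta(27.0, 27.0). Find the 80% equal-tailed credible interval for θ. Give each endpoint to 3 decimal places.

[0.413, 0.587]

Posterior: Beta(27.0, 27.0).
Equal-tailed 80% interval: the 0.1 and 0.9 quantiles of Beta(27.0, 27.0).
Posterior mean ≈ 0.500, SD ≈ 0.067; a Normal approximation gives roughly [0.414, 0.586].
Exact: F⁻¹(0.1) = 0.413; F⁻¹(0.9) = 0.587.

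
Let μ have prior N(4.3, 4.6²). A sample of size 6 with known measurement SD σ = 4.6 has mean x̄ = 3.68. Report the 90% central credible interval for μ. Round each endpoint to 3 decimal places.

[0.909, 6.628]

Posterior precision = 1/4.6² + 6/4.6² = 0.0473 + 0.2836 = 0.3308, so posterior SD = 1.7386.
Posterior mean = (4.3/4.6² + 6·3.68/4.6²) / 0.3308 = 3.7686.
Interval: 3.7686 ± 1.645 × 1.7386 → [0.909, 6.628].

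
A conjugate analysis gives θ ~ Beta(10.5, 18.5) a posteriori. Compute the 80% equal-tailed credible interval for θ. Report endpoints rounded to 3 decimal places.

Posterior: Beta(10.5, 18.5).
Equal-tailed 80% interval: the 0.1 and 0.9 quantiles of Beta(10.5, 18.5).
Posterior mean ≈ 0.362, SD ≈ 0.088; a Normal approximation gives roughly [0.250, 0.475].
Exact: F⁻¹(0.1) = 0.251; F⁻¹(0.9) = 0.478.

[0.251, 0.478]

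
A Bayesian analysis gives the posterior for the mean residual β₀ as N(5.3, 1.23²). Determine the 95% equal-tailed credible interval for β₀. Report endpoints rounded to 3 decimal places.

The posterior is symmetric, so the 95% equal-tailed interval is β₀ = 5.3 ± z·1.23 with z = 1.960.
Half-width: 1.960 × 1.23 = 2.411.
5.3 − 2.411 = 2.889; 5.3 + 2.411 = 7.711.

[2.889, 7.711]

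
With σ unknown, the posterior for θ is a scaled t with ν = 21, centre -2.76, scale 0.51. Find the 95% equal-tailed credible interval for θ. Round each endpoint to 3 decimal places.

[-3.821, -1.699]

The t_21 distribution is symmetric; the 95% interval is -2.76 ± t·0.51 with t_{0.975,21} = 2.080.
Half-width: 2.080 × 0.51 = 1.061.
-2.76 − 1.061 = -3.821; -2.76 + 1.061 = -1.699.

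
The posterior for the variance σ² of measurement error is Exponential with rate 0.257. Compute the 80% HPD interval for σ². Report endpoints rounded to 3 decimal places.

The exponential density is strictly decreasing on [0, ∞), so the HPD interval is anchored at 0: [0, q] with P(σ² ≤ q) = 0.80.
q = −ln(1 − 0.80) / 0.257 = 1.6094 / 0.257 = 6.262.

[0.000, 6.262]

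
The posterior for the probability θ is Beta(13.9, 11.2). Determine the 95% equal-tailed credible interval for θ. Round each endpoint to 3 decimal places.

[0.361, 0.739]

Posterior: Beta(13.9, 11.2).
Equal-tailed 95% interval: the 0.025 and 0.975 quantiles of Beta(13.9, 11.2).
Posterior mean ≈ 0.554, SD ≈ 0.097; a Normal approximation gives roughly [0.363, 0.744].
Exact: F⁻¹(0.025) = 0.361; F⁻¹(0.975) = 0.739.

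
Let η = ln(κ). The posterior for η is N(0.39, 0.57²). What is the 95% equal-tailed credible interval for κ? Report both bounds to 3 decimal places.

On the log scale the 95% interval is 0.39 ± 1.960 × 0.57 = [-0.7272, 1.5072].
Exponentiate: [e^-0.7272, e^1.5072] = [0.483, 4.514].

[0.483, 4.514]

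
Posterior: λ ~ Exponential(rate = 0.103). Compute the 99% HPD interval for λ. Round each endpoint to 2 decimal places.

The exponential density is strictly decreasing on [0, ∞), so the HPD interval is anchored at 0: [0, q] with P(λ ≤ q) = 0.99.
q = −ln(1 − 0.99) / 0.103 = 4.6052 / 0.103 = 44.71.

[0.00, 44.71]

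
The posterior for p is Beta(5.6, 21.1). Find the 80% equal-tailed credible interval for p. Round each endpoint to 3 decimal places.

Posterior: Beta(5.6, 21.1).
Equal-tailed 80% interval: the 0.1 and 0.9 quantiles of Beta(5.6, 21.1).
Posterior mean ≈ 0.210, SD ≈ 0.077; a Normal approximation gives roughly [0.111, 0.309].
Exact: F⁻¹(0.1) = 0.115; F⁻¹(0.9) = 0.314.

[0.115, 0.314]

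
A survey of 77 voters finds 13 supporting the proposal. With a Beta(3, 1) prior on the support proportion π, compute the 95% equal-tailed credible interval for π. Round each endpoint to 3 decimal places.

[0.119, 0.290]

Posterior: Beta(3+13, 1+64) = Beta(16, 65).
Equal-tailed 95% interval: the 0.025 and 0.975 quantiles of Beta(16, 65).
Posterior mean ≈ 0.198, SD ≈ 0.044; a Normal approximation gives roughly [0.111, 0.284].
Exact: F⁻¹(0.025) = 0.119; F⁻¹(0.975) = 0.290.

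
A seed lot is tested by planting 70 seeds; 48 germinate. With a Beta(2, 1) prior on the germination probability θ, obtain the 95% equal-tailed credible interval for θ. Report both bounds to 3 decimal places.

Posterior: Beta(2+48, 1+22) = Beta(50, 23).
Equal-tailed 95% interval: the 0.025 and 0.975 quantiles of Beta(50, 23).
Posterior mean ≈ 0.685, SD ≈ 0.054; a Normal approximation gives roughly [0.579, 0.791].
Exact: F⁻¹(0.025) = 0.575; F⁻¹(0.975) = 0.786.

[0.575, 0.786]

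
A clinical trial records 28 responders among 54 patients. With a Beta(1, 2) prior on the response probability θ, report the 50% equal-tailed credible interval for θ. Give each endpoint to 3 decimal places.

Posterior: Beta(1+28, 2+26) = Beta(29, 28).
Equal-tailed 50% interval: the 0.25 and 0.75 quantiles of Beta(29, 28).
Posterior mean ≈ 0.509, SD ≈ 0.066; a Normal approximation gives roughly [0.464, 0.553].
Exact: F⁻¹(0.25) = 0.464; F⁻¹(0.75) = 0.554.

[0.464, 0.554]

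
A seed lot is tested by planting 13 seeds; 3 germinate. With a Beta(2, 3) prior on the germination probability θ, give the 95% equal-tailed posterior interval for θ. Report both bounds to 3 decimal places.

[0.103, 0.499]

Posterior: Beta(2+3, 3+10) = Beta(5, 13).
Equal-tailed 95% interval: the 0.025 and 0.975 quantiles of Beta(5, 13).
Posterior mean ≈ 0.278, SD ≈ 0.103; a Normal approximation gives roughly [0.076, 0.479].
Exact: F⁻¹(0.025) = 0.103; F⁻¹(0.975) = 0.499.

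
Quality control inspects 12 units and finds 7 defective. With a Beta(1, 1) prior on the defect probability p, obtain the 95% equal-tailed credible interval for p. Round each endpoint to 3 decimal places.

[0.316, 0.808]

Posterior: Beta(1+7, 1+5) = Beta(8, 6).
Equal-tailed 95% interval: the 0.025 and 0.975 quantiles of Beta(8, 6).
Posterior mean ≈ 0.571, SD ≈ 0.128; a Normal approximation gives roughly [0.321, 0.822].
Exact: F⁻¹(0.025) = 0.316; F⁻¹(0.975) = 0.808.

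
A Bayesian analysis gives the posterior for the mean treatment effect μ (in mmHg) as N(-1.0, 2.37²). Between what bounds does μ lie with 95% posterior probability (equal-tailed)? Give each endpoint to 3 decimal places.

The posterior is symmetric, so the 95% equal-tailed interval is μ = -1.0 ± z·2.37 with z = 1.960.
Half-width: 1.960 × 2.37 = 4.645.
-1.0 − 4.645 = -5.645; -1.0 + 4.645 = 3.645.

[-5.645, 3.645]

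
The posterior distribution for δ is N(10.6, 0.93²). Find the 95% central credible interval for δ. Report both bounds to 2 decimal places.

[8.78, 12.42]

The posterior is symmetric, so the 95% equal-tailed interval is δ = 10.6 ± z·0.93 with z = 1.960.
Half-width: 1.960 × 0.93 = 1.82.
10.6 − 1.82 = 8.78; 10.6 + 1.82 = 12.42.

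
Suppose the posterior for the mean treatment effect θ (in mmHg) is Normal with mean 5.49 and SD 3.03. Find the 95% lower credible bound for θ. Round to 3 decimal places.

0.506

Need L with P(θ ≥ L) = 0.95: L = 5.49 − z_{0.05}·3.03.
z = 1.645; L = 5.49 − 1.645 × 3.03 = 0.506.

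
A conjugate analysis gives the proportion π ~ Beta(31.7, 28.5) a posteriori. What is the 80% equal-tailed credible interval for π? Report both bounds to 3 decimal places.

Posterior: Beta(31.7, 28.5).
Equal-tailed 80% interval: the 0.1 and 0.9 quantiles of Beta(31.7, 28.5).
Posterior mean ≈ 0.527, SD ≈ 0.064; a Normal approximation gives roughly [0.445, 0.608].
Exact: F⁻¹(0.1) = 0.444; F⁻¹(0.9) = 0.609.

[0.444, 0.609]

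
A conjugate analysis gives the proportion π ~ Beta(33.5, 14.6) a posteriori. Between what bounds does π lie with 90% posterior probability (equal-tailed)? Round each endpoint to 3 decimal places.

Posterior: Beta(33.5, 14.6).
Equal-tailed 90% interval: the 0.05 and 0.95 quantiles of Beta(33.5, 14.6).
Posterior mean ≈ 0.696, SD ≈ 0.066; a Normal approximation gives roughly [0.589, 0.804].
Exact: F⁻¹(0.05) = 0.584; F⁻¹(0.95) = 0.800.

[0.584, 0.800]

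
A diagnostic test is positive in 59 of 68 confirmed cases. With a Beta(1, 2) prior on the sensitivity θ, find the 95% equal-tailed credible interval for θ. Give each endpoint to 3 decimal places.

Posterior: Beta(1+59, 2+9) = Beta(60, 11).
Equal-tailed 95% interval: the 0.025 and 0.975 quantiles of Beta(60, 11).
Posterior mean ≈ 0.845, SD ≈ 0.043; a Normal approximation gives roughly [0.761, 0.929].
Exact: F⁻¹(0.025) = 0.753; F⁻¹(0.975) = 0.919.

[0.753, 0.919]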